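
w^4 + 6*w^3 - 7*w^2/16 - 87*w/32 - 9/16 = (w - 3/4)*(w + 1/4)*(w + 1/2)*(w + 6)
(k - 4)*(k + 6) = k^2 + 2*k - 24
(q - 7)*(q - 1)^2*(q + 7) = q^4 - 2*q^3 - 48*q^2 + 98*q - 49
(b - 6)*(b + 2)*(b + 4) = b^3 - 28*b - 48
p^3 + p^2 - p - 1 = (p - 1)*(p + 1)^2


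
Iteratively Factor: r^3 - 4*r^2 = (r - 4)*(r^2) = r*(r - 4)*(r)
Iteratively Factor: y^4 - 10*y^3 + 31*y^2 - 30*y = (y - 3)*(y^3 - 7*y^2 + 10*y) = (y - 3)*(y - 2)*(y^2 - 5*y) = (y - 5)*(y - 3)*(y - 2)*(y)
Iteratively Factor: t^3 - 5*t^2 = (t)*(t^2 - 5*t) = t*(t - 5)*(t)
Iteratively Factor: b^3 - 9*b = (b - 3)*(b^2 + 3*b) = (b - 3)*(b + 3)*(b)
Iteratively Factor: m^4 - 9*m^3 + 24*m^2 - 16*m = (m - 4)*(m^3 - 5*m^2 + 4*m) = (m - 4)^2*(m^2 - m) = (m - 4)^2*(m - 1)*(m)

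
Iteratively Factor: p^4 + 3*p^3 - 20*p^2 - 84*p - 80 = (p + 4)*(p^3 - p^2 - 16*p - 20) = (p + 2)*(p + 4)*(p^2 - 3*p - 10) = (p - 5)*(p + 2)*(p + 4)*(p + 2)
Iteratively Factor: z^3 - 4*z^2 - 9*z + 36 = (z - 4)*(z^2 - 9) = (z - 4)*(z - 3)*(z + 3)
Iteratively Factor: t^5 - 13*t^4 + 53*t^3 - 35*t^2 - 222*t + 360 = (t - 3)*(t^4 - 10*t^3 + 23*t^2 + 34*t - 120) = (t - 3)^2*(t^3 - 7*t^2 + 2*t + 40) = (t - 3)^2*(t + 2)*(t^2 - 9*t + 20) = (t - 4)*(t - 3)^2*(t + 2)*(t - 5)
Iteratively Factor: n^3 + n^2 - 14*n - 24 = (n + 2)*(n^2 - n - 12) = (n + 2)*(n + 3)*(n - 4)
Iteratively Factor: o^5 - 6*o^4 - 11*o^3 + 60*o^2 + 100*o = (o - 5)*(o^4 - o^3 - 16*o^2 - 20*o) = o*(o - 5)*(o^3 - o^2 - 16*o - 20) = o*(o - 5)*(o + 2)*(o^2 - 3*o - 10) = o*(o - 5)*(o + 2)^2*(o - 5)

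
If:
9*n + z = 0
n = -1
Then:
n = -1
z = 9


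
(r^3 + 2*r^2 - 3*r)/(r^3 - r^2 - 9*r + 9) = r/(r - 3)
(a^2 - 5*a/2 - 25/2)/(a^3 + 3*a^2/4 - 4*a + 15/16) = 8*(a - 5)/(8*a^2 - 14*a + 3)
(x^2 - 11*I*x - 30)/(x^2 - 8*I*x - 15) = (x - 6*I)/(x - 3*I)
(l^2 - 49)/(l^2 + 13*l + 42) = (l - 7)/(l + 6)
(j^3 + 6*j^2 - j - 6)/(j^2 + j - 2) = (j^2 + 7*j + 6)/(j + 2)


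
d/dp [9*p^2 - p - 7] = 18*p - 1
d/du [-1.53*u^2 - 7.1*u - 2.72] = -3.06*u - 7.1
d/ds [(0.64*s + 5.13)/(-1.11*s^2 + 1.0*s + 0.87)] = (0.7104*s^2 + 11.3886*s - 4.5732)/(1.2321*s^4 - 2.22*s^3 - 0.9314*s^2 + 1.74*s + 0.7569)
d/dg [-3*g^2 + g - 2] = 1 - 6*g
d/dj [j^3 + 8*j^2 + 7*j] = 3*j^2 + 16*j + 7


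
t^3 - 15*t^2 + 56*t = t*(t - 8)*(t - 7)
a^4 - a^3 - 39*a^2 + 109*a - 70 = (a - 5)*(a - 2)*(a - 1)*(a + 7)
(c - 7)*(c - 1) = c^2 - 8*c + 7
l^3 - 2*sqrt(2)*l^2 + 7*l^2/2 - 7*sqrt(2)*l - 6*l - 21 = (l + 7/2)*(l - 3*sqrt(2))*(l + sqrt(2))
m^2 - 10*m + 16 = (m - 8)*(m - 2)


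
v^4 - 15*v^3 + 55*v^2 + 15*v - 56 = (v - 8)*(v - 7)*(v - 1)*(v + 1)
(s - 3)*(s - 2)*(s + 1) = s^3 - 4*s^2 + s + 6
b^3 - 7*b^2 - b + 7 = (b - 7)*(b - 1)*(b + 1)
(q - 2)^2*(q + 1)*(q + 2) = q^4 - q^3 - 6*q^2 + 4*q + 8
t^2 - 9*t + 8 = (t - 8)*(t - 1)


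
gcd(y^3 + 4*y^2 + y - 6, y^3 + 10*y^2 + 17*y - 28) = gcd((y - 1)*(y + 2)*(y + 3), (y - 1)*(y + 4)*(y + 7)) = y - 1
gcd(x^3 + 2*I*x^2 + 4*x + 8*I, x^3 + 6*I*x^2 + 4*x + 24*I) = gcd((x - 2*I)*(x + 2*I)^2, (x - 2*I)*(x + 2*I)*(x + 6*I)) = x^2 + 4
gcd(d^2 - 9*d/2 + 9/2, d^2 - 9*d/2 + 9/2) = d^2 - 9*d/2 + 9/2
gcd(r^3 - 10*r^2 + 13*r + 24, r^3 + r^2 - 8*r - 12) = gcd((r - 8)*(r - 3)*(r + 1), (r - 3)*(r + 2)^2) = r - 3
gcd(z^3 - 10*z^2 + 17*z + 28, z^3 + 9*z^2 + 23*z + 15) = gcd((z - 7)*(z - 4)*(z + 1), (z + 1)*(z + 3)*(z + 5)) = z + 1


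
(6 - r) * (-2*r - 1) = 2*r^2 - 11*r - 6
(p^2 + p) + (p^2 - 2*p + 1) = 2*p^2 - p + 1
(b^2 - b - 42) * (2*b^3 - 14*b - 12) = 2*b^5 - 2*b^4 - 98*b^3 + 2*b^2 + 600*b + 504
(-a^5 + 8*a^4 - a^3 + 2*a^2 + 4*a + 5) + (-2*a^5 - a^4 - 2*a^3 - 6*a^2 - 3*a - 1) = -3*a^5 + 7*a^4 - 3*a^3 - 4*a^2 + a + 4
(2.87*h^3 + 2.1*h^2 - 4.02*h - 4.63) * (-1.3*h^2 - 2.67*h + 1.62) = -3.731*h^5 - 10.3929*h^4 + 4.2684*h^3 + 20.1544*h^2 + 5.8497*h - 7.5006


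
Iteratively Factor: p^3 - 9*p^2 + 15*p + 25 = (p + 1)*(p^2 - 10*p + 25) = (p - 5)*(p + 1)*(p - 5)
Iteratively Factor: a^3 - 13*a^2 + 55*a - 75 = (a - 5)*(a^2 - 8*a + 15) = (a - 5)*(a - 3)*(a - 5)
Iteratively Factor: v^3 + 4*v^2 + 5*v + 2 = (v + 1)*(v^2 + 3*v + 2) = (v + 1)^2*(v + 2)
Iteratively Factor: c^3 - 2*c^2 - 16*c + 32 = (c - 4)*(c^2 + 2*c - 8) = (c - 4)*(c + 4)*(c - 2)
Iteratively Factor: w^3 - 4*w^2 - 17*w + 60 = (w - 3)*(w^2 - w - 20) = (w - 5)*(w - 3)*(w + 4)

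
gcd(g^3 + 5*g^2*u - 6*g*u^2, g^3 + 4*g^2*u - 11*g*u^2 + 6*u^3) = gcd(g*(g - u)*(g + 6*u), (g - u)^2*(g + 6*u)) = -g^2 - 5*g*u + 6*u^2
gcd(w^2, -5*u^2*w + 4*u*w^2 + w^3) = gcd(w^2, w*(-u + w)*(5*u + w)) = w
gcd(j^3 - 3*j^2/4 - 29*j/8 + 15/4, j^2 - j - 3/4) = j - 3/2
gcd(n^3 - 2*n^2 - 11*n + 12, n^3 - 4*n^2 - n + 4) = n^2 - 5*n + 4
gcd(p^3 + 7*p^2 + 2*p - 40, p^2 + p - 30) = 1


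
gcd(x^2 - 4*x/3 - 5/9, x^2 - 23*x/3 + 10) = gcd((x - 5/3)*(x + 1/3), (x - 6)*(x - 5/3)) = x - 5/3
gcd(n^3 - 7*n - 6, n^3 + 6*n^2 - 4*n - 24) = n + 2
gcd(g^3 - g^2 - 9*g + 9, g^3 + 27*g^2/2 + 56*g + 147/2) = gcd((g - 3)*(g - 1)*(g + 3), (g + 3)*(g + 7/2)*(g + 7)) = g + 3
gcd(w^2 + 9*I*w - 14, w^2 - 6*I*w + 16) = w + 2*I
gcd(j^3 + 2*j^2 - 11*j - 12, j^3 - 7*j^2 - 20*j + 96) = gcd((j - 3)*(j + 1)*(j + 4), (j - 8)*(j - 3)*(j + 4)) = j^2 + j - 12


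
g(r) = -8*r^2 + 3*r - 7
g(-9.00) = -682.00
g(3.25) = -81.75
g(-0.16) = -7.68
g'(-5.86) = 96.76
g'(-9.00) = 147.00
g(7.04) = -382.37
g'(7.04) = -109.64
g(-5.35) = -252.03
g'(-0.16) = 5.56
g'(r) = 3 - 16*r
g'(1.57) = -22.12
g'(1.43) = -19.88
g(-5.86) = -299.30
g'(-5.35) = 88.60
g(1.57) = -22.01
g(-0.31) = -8.70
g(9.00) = -628.00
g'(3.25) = -49.00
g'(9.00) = -141.00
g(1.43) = -19.07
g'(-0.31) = 7.96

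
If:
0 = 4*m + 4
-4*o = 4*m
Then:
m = -1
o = 1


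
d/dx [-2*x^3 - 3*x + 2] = -6*x^2 - 3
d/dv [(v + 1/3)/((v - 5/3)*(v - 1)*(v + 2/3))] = 3*(-54*v^3 + 27*v^2 + 36*v + 31)/(81*v^6 - 324*v^5 + 306*v^4 + 216*v^3 - 359*v^2 - 20*v + 100)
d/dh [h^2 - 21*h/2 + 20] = 2*h - 21/2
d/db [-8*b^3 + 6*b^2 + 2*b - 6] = -24*b^2 + 12*b + 2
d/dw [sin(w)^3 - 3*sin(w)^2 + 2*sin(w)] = (3*sin(w)^2 - 6*sin(w) + 2)*cos(w)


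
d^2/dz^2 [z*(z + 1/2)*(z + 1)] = 6*z + 3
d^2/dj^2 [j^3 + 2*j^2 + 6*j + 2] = 6*j + 4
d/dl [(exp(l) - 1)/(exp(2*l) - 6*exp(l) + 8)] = (2*(1 - exp(l))*(exp(l) - 3) + exp(2*l) - 6*exp(l) + 8)*exp(l)/(exp(2*l) - 6*exp(l) + 8)^2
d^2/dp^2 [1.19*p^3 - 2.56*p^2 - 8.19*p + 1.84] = 7.14*p - 5.12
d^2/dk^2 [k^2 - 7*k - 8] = 2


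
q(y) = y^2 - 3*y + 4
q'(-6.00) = -15.00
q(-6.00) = 58.00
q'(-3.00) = -9.00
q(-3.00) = 22.00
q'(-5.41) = -13.82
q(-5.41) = 49.50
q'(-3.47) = -9.94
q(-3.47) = 26.45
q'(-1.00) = -5.00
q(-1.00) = 8.00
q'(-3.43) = -9.86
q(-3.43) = 26.05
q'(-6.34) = -15.68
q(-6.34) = 63.22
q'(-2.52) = -8.04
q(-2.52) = 17.91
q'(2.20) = 1.40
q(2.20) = 2.24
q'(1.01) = -0.98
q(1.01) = 1.99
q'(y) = 2*y - 3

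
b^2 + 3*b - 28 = (b - 4)*(b + 7)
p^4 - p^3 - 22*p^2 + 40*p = p*(p - 4)*(p - 2)*(p + 5)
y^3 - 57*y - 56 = (y - 8)*(y + 1)*(y + 7)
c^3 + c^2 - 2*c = c*(c - 1)*(c + 2)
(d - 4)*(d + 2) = d^2 - 2*d - 8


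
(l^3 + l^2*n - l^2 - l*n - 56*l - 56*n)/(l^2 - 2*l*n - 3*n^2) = (l^2 - l - 56)/(l - 3*n)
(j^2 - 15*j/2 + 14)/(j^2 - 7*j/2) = (j - 4)/j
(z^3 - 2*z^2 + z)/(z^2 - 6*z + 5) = z*(z - 1)/(z - 5)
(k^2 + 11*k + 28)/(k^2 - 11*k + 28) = (k^2 + 11*k + 28)/(k^2 - 11*k + 28)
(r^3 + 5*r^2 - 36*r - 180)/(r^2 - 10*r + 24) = (r^2 + 11*r + 30)/(r - 4)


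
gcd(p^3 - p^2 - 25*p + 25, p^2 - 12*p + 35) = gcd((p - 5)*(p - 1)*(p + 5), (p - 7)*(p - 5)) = p - 5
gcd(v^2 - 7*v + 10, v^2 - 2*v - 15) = v - 5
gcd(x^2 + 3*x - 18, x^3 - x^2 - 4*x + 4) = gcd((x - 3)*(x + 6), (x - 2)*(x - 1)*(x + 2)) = 1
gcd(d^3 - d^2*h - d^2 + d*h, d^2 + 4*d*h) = d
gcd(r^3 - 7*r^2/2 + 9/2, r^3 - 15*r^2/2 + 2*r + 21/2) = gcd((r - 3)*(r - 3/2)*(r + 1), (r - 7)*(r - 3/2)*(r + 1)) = r^2 - r/2 - 3/2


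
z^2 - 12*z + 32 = (z - 8)*(z - 4)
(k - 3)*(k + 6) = k^2 + 3*k - 18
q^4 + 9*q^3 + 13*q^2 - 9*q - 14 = (q - 1)*(q + 1)*(q + 2)*(q + 7)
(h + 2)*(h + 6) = h^2 + 8*h + 12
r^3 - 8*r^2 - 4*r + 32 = (r - 8)*(r - 2)*(r + 2)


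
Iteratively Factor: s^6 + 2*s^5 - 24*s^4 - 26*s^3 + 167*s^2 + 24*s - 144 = (s - 3)*(s^5 + 5*s^4 - 9*s^3 - 53*s^2 + 8*s + 48) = (s - 3)*(s - 1)*(s^4 + 6*s^3 - 3*s^2 - 56*s - 48) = (s - 3)*(s - 1)*(s + 4)*(s^3 + 2*s^2 - 11*s - 12) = (s - 3)*(s - 1)*(s + 4)^2*(s^2 - 2*s - 3) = (s - 3)*(s - 1)*(s + 1)*(s + 4)^2*(s - 3)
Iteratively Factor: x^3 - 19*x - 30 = (x + 2)*(x^2 - 2*x - 15) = (x + 2)*(x + 3)*(x - 5)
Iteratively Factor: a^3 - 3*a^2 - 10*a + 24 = (a + 3)*(a^2 - 6*a + 8) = (a - 2)*(a + 3)*(a - 4)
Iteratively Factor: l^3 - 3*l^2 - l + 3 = (l + 1)*(l^2 - 4*l + 3) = (l - 3)*(l + 1)*(l - 1)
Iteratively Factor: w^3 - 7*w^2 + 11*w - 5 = (w - 1)*(w^2 - 6*w + 5) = (w - 1)^2*(w - 5)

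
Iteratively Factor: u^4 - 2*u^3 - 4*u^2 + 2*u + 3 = (u + 1)*(u^3 - 3*u^2 - u + 3) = (u - 3)*(u + 1)*(u^2 - 1) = (u - 3)*(u - 1)*(u + 1)*(u + 1)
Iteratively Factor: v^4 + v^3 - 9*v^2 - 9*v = (v - 3)*(v^3 + 4*v^2 + 3*v) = v*(v - 3)*(v^2 + 4*v + 3) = v*(v - 3)*(v + 1)*(v + 3)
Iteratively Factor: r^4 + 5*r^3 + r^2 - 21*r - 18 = (r + 3)*(r^3 + 2*r^2 - 5*r - 6) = (r - 2)*(r + 3)*(r^2 + 4*r + 3) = (r - 2)*(r + 3)^2*(r + 1)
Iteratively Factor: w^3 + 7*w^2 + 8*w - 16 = (w - 1)*(w^2 + 8*w + 16) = (w - 1)*(w + 4)*(w + 4)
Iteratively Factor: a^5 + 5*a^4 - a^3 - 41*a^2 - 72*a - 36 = (a + 3)*(a^4 + 2*a^3 - 7*a^2 - 20*a - 12) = (a - 3)*(a + 3)*(a^3 + 5*a^2 + 8*a + 4) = (a - 3)*(a + 1)*(a + 3)*(a^2 + 4*a + 4) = (a - 3)*(a + 1)*(a + 2)*(a + 3)*(a + 2)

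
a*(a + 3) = a^2 + 3*a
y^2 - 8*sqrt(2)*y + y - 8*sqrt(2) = (y + 1)*(y - 8*sqrt(2))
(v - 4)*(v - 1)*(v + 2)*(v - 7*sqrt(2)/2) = v^4 - 7*sqrt(2)*v^3/2 - 3*v^3 - 6*v^2 + 21*sqrt(2)*v^2/2 + 8*v + 21*sqrt(2)*v - 28*sqrt(2)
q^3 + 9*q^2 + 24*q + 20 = (q + 2)^2*(q + 5)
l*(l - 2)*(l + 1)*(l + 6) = l^4 + 5*l^3 - 8*l^2 - 12*l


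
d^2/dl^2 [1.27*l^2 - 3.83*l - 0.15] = 2.54000000000000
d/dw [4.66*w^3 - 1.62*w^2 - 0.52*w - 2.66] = 13.98*w^2 - 3.24*w - 0.52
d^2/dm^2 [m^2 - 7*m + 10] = 2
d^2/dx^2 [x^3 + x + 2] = 6*x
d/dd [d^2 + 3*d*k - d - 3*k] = 2*d + 3*k - 1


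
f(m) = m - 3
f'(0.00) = 1.00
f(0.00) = -3.00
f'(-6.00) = 1.00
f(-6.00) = -9.00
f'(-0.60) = 1.00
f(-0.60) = -3.60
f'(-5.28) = 1.00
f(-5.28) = -8.28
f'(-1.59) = 1.00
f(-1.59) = -4.59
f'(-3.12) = 1.00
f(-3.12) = -6.12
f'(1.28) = 1.00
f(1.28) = -1.72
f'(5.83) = 1.00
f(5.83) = 2.83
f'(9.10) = 1.00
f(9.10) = 6.10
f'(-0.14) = 1.00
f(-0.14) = -3.14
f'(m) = 1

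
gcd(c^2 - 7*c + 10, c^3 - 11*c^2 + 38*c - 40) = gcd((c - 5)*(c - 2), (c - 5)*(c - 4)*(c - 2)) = c^2 - 7*c + 10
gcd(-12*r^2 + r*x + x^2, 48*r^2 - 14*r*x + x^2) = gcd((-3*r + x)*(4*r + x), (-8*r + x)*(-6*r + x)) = 1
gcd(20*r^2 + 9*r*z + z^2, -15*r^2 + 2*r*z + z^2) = 5*r + z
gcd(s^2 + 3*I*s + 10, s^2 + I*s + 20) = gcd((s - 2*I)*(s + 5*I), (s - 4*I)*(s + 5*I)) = s + 5*I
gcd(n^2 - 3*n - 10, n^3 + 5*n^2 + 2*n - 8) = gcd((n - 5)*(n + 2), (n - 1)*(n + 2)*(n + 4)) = n + 2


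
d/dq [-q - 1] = -1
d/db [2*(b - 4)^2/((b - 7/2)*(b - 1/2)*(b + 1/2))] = 32*(-4*b^4 + 64*b^3 - 305*b^2 + 455*b - 12)/(64*b^6 - 448*b^5 + 752*b^4 + 224*b^3 - 388*b^2 - 28*b + 49)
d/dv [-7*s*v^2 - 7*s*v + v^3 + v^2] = -14*s*v - 7*s + 3*v^2 + 2*v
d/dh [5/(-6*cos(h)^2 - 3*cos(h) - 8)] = -15*(4*cos(h) + 1)*sin(h)/(6*cos(h)^2 + 3*cos(h) + 8)^2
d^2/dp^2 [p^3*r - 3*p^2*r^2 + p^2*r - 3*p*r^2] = 2*r*(3*p - 3*r + 1)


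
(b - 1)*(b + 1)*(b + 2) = b^3 + 2*b^2 - b - 2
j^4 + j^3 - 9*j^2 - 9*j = j*(j - 3)*(j + 1)*(j + 3)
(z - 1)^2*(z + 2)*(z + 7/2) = z^4 + 7*z^3/2 - 3*z^2 - 17*z/2 + 7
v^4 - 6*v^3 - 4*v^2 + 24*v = v*(v - 6)*(v - 2)*(v + 2)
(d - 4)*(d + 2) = d^2 - 2*d - 8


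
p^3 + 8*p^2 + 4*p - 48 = (p - 2)*(p + 4)*(p + 6)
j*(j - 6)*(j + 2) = j^3 - 4*j^2 - 12*j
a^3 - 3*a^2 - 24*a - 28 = (a - 7)*(a + 2)^2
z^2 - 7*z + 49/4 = (z - 7/2)^2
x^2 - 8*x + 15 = (x - 5)*(x - 3)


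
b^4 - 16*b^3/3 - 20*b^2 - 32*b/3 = b*(b - 8)*(b + 2/3)*(b + 2)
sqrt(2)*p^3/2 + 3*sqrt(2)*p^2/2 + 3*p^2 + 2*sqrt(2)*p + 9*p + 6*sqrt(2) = (p + 3)*(p + 2*sqrt(2))*(sqrt(2)*p/2 + 1)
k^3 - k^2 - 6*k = k*(k - 3)*(k + 2)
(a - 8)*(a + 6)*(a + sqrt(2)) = a^3 - 2*a^2 + sqrt(2)*a^2 - 48*a - 2*sqrt(2)*a - 48*sqrt(2)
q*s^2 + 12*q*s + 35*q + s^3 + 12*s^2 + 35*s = (q + s)*(s + 5)*(s + 7)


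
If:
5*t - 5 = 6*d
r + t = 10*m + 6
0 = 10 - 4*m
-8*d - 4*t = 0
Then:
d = -5/16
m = 5/2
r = 243/8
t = 5/8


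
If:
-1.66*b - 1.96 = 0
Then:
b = -1.18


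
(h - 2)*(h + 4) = h^2 + 2*h - 8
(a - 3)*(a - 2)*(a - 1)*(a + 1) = a^4 - 5*a^3 + 5*a^2 + 5*a - 6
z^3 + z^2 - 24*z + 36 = (z - 3)*(z - 2)*(z + 6)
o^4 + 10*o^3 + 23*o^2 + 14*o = o*(o + 1)*(o + 2)*(o + 7)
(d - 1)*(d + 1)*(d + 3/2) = d^3 + 3*d^2/2 - d - 3/2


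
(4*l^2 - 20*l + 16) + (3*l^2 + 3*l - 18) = 7*l^2 - 17*l - 2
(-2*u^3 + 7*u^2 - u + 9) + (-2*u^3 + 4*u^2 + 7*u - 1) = -4*u^3 + 11*u^2 + 6*u + 8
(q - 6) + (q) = 2*q - 6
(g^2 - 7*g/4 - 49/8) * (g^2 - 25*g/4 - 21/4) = g^4 - 8*g^3 - 7*g^2/16 + 1519*g/32 + 1029/32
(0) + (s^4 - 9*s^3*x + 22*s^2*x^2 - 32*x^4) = s^4 - 9*s^3*x + 22*s^2*x^2 - 32*x^4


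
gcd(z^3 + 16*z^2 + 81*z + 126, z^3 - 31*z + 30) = z + 6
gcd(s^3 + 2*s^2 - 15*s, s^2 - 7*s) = s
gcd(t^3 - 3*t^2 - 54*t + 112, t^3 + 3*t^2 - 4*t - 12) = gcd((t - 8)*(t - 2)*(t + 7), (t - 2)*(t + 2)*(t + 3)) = t - 2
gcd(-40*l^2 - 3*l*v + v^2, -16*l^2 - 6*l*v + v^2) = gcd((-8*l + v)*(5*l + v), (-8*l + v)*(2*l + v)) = -8*l + v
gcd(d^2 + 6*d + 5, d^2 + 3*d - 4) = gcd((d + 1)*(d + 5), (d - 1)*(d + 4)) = 1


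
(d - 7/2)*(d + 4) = d^2 + d/2 - 14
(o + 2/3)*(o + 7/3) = o^2 + 3*o + 14/9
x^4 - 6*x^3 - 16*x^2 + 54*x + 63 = (x - 7)*(x - 3)*(x + 1)*(x + 3)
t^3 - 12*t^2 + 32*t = t*(t - 8)*(t - 4)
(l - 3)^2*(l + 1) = l^3 - 5*l^2 + 3*l + 9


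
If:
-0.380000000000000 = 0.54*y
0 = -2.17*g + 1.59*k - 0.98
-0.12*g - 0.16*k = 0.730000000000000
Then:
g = -2.45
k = -2.73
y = -0.70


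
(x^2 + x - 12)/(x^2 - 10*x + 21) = (x + 4)/(x - 7)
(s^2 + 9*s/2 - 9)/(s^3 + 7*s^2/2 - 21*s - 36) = (2*s - 3)/(2*s^2 - 5*s - 12)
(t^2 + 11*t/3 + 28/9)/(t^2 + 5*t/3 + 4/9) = (3*t + 7)/(3*t + 1)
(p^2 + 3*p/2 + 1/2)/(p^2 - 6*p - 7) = (p + 1/2)/(p - 7)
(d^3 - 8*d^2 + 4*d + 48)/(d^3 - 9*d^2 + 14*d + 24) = (d + 2)/(d + 1)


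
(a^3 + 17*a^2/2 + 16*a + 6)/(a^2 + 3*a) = (a^3 + 17*a^2/2 + 16*a + 6)/(a*(a + 3))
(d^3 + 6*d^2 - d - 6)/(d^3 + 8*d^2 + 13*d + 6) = (d - 1)/(d + 1)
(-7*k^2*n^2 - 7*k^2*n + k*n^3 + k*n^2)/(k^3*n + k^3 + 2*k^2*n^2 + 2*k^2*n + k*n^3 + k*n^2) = n*(-7*k + n)/(k^2 + 2*k*n + n^2)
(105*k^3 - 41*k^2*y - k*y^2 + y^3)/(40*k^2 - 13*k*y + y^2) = (-21*k^2 + 4*k*y + y^2)/(-8*k + y)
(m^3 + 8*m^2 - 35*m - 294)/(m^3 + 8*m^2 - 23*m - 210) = (m^2 + m - 42)/(m^2 + m - 30)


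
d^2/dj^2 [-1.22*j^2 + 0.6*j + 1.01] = -2.44000000000000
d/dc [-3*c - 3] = -3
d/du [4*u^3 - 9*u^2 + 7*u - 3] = 12*u^2 - 18*u + 7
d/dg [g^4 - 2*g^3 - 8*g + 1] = 4*g^3 - 6*g^2 - 8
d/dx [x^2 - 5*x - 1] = 2*x - 5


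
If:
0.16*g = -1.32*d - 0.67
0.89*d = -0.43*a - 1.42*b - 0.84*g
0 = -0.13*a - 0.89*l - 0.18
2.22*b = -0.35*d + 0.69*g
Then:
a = -6.84615384615385*l - 1.38461538461538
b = 0.808953069337168*l + 0.336542353317956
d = -0.297207416454863*l - 0.601820277098198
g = 2.45196118575262*l + 0.777517286060136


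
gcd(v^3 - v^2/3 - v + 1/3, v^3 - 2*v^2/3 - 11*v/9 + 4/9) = v^2 + 2*v/3 - 1/3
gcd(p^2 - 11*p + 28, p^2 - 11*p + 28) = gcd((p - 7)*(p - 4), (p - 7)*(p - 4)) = p^2 - 11*p + 28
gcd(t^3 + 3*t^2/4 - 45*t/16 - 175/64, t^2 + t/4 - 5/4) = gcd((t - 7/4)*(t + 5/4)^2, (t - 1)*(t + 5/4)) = t + 5/4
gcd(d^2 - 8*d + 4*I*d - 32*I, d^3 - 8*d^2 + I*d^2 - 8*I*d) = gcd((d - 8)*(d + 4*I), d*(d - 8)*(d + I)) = d - 8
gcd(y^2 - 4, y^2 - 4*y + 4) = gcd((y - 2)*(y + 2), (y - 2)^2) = y - 2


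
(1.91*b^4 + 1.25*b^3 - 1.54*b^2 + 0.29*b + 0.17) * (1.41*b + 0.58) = 2.6931*b^5 + 2.8703*b^4 - 1.4464*b^3 - 0.4843*b^2 + 0.4079*b + 0.0986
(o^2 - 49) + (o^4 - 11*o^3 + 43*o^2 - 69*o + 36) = o^4 - 11*o^3 + 44*o^2 - 69*o - 13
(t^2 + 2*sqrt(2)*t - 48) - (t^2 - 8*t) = 2*sqrt(2)*t + 8*t - 48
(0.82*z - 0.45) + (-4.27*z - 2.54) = -3.45*z - 2.99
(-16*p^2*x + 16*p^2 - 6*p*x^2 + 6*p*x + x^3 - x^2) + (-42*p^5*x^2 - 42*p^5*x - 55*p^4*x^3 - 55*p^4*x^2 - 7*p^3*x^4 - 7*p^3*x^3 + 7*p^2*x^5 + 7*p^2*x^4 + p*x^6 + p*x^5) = -42*p^5*x^2 - 42*p^5*x - 55*p^4*x^3 - 55*p^4*x^2 - 7*p^3*x^4 - 7*p^3*x^3 + 7*p^2*x^5 + 7*p^2*x^4 - 16*p^2*x + 16*p^2 + p*x^6 + p*x^5 - 6*p*x^2 + 6*p*x + x^3 - x^2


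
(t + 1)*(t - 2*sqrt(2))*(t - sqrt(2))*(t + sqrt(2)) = t^4 - 2*sqrt(2)*t^3 + t^3 - 2*sqrt(2)*t^2 - 2*t^2 - 2*t + 4*sqrt(2)*t + 4*sqrt(2)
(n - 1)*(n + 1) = n^2 - 1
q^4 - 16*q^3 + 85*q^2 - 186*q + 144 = (q - 8)*(q - 3)^2*(q - 2)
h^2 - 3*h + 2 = (h - 2)*(h - 1)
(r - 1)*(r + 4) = r^2 + 3*r - 4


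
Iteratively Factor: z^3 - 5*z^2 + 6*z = (z - 2)*(z^2 - 3*z) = z*(z - 2)*(z - 3)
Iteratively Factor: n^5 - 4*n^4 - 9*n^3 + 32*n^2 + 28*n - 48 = (n - 4)*(n^4 - 9*n^2 - 4*n + 12) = (n - 4)*(n - 3)*(n^3 + 3*n^2 - 4) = (n - 4)*(n - 3)*(n - 1)*(n^2 + 4*n + 4) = (n - 4)*(n - 3)*(n - 1)*(n + 2)*(n + 2)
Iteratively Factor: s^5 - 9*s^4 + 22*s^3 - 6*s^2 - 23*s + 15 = (s - 3)*(s^4 - 6*s^3 + 4*s^2 + 6*s - 5) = (s - 3)*(s + 1)*(s^3 - 7*s^2 + 11*s - 5) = (s - 3)*(s - 1)*(s + 1)*(s^2 - 6*s + 5) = (s - 5)*(s - 3)*(s - 1)*(s + 1)*(s - 1)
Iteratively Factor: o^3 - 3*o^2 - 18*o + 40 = (o - 2)*(o^2 - o - 20) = (o - 5)*(o - 2)*(o + 4)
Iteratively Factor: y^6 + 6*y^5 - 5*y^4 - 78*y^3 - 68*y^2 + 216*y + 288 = (y + 3)*(y^5 + 3*y^4 - 14*y^3 - 36*y^2 + 40*y + 96) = (y + 3)*(y + 4)*(y^4 - y^3 - 10*y^2 + 4*y + 24) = (y - 2)*(y + 3)*(y + 4)*(y^3 + y^2 - 8*y - 12) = (y - 2)*(y + 2)*(y + 3)*(y + 4)*(y^2 - y - 6) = (y - 2)*(y + 2)^2*(y + 3)*(y + 4)*(y - 3)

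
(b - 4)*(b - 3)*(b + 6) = b^3 - b^2 - 30*b + 72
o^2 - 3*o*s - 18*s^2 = (o - 6*s)*(o + 3*s)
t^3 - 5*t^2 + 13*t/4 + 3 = (t - 4)*(t - 3/2)*(t + 1/2)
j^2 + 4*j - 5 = (j - 1)*(j + 5)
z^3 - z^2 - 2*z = z*(z - 2)*(z + 1)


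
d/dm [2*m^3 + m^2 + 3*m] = 6*m^2 + 2*m + 3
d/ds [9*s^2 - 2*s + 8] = 18*s - 2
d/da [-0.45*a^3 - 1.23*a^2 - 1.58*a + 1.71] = -1.35*a^2 - 2.46*a - 1.58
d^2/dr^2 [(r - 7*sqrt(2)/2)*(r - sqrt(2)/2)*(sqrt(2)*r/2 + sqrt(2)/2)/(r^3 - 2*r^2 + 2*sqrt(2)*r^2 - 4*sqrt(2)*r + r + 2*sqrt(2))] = (-24*r^4 + 6*sqrt(2)*r^4 - 48*r^3 + 27*sqrt(2)*r^3 - 246*sqrt(2)*r^2 + 156*r^2 - 48*r - 20*sqrt(2)*r - 468 + 335*sqrt(2))/(2*(r^7 - 4*r^6 + 6*sqrt(2)*r^6 - 24*sqrt(2)*r^5 + 30*r^5 - 100*r^4 + 52*sqrt(2)*r^4 - 88*sqrt(2)*r^3 + 145*r^3 - 96*r^2 + 102*sqrt(2)*r^2 - 64*sqrt(2)*r + 24*r + 16*sqrt(2)))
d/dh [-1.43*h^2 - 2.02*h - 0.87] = -2.86*h - 2.02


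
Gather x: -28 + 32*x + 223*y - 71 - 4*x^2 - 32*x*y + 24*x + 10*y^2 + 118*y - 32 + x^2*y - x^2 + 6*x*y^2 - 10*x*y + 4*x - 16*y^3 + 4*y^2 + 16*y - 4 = x^2*(y - 5) + x*(6*y^2 - 42*y + 60) - 16*y^3 + 14*y^2 + 357*y - 135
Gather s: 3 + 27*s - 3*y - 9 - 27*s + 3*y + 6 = 0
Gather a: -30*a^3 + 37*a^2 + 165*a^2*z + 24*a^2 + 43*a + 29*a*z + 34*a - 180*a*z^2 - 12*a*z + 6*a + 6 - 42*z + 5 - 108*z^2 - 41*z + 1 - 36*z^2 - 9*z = -30*a^3 + a^2*(165*z + 61) + a*(-180*z^2 + 17*z + 83) - 144*z^2 - 92*z + 12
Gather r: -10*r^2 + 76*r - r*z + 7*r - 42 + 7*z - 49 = -10*r^2 + r*(83 - z) + 7*z - 91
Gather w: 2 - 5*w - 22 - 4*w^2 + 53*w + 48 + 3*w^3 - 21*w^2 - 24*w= 3*w^3 - 25*w^2 + 24*w + 28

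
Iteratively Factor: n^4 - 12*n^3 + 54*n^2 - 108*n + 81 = (n - 3)*(n^3 - 9*n^2 + 27*n - 27) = (n - 3)^2*(n^2 - 6*n + 9) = (n - 3)^3*(n - 3)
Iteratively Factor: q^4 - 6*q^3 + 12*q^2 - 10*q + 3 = (q - 1)*(q^3 - 5*q^2 + 7*q - 3) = (q - 3)*(q - 1)*(q^2 - 2*q + 1) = (q - 3)*(q - 1)^2*(q - 1)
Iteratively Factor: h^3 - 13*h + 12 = (h - 1)*(h^2 + h - 12) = (h - 3)*(h - 1)*(h + 4)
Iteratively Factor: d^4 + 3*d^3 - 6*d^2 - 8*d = (d + 1)*(d^3 + 2*d^2 - 8*d) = (d + 1)*(d + 4)*(d^2 - 2*d) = (d - 2)*(d + 1)*(d + 4)*(d)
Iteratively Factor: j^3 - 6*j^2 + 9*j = (j - 3)*(j^2 - 3*j) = (j - 3)^2*(j)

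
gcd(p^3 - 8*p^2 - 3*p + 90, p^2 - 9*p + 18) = p - 6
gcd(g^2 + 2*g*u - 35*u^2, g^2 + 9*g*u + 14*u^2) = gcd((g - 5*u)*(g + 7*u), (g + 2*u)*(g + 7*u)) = g + 7*u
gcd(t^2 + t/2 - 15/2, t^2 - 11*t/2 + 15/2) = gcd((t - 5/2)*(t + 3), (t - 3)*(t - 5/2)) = t - 5/2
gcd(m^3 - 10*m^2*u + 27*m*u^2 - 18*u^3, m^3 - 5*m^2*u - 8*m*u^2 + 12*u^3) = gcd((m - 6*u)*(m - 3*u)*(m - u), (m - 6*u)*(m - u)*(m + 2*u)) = m^2 - 7*m*u + 6*u^2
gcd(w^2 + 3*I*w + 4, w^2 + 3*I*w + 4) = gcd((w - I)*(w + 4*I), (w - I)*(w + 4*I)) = w^2 + 3*I*w + 4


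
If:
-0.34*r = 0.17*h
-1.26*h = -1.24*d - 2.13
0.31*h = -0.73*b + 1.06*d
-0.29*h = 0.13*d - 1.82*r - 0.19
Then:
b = -2.17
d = -1.40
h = 0.31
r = -0.16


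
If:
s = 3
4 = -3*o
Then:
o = -4/3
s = 3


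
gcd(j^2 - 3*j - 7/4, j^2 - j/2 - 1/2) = j + 1/2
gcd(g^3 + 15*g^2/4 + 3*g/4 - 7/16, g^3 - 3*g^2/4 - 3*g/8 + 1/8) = g^2 + g/4 - 1/8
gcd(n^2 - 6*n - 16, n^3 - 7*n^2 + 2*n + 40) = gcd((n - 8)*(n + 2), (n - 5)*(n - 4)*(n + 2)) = n + 2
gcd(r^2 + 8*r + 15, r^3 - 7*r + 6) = r + 3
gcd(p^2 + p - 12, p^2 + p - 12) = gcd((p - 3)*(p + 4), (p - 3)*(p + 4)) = p^2 + p - 12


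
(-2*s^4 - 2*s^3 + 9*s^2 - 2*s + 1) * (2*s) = -4*s^5 - 4*s^4 + 18*s^3 - 4*s^2 + 2*s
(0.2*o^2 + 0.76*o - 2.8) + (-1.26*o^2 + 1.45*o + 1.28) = -1.06*o^2 + 2.21*o - 1.52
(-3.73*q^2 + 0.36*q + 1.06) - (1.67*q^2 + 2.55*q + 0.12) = -5.4*q^2 - 2.19*q + 0.94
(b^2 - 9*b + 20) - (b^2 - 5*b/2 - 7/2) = 47/2 - 13*b/2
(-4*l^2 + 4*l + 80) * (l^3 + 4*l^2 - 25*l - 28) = -4*l^5 - 12*l^4 + 196*l^3 + 332*l^2 - 2112*l - 2240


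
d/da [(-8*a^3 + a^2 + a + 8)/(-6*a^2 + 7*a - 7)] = (48*a^4 - 112*a^3 + 181*a^2 + 82*a - 63)/(36*a^4 - 84*a^3 + 133*a^2 - 98*a + 49)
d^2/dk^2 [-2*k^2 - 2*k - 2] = -4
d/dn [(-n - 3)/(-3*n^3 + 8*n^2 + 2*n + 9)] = (3*n^3 - 8*n^2 - 2*n + (n + 3)*(-9*n^2 + 16*n + 2) - 9)/(-3*n^3 + 8*n^2 + 2*n + 9)^2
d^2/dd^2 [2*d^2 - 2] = 4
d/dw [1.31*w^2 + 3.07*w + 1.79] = 2.62*w + 3.07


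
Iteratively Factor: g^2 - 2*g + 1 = (g - 1)*(g - 1)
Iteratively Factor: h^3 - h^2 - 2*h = (h + 1)*(h^2 - 2*h) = (h - 2)*(h + 1)*(h)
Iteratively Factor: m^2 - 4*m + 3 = (m - 3)*(m - 1)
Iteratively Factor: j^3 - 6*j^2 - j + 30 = (j - 3)*(j^2 - 3*j - 10) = (j - 5)*(j - 3)*(j + 2)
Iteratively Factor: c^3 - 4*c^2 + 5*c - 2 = (c - 2)*(c^2 - 2*c + 1) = (c - 2)*(c - 1)*(c - 1)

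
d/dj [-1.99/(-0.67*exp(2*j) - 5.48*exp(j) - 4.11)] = (-2.6666*exp(j) - 10.9052)*exp(j)/(0.67*exp(2*j) + 5.48*exp(j) + 4.11)^2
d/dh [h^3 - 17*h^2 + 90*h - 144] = 3*h^2 - 34*h + 90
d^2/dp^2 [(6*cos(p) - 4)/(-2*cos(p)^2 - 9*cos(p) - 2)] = 2*(108*sin(p)^4*cos(p) - 86*sin(p)^4 + 308*sin(p)^2 + 177*cos(p) - 27*cos(3*p) - 6*cos(5*p) + 194)/(-2*sin(p)^2 + 9*cos(p) + 4)^3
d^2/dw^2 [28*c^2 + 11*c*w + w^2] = 2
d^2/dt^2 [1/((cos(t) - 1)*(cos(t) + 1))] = (4*sin(t)^2 - 6)/sin(t)^4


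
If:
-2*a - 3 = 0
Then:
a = -3/2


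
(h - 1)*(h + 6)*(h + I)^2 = h^4 + 5*h^3 + 2*I*h^3 - 7*h^2 + 10*I*h^2 - 5*h - 12*I*h + 6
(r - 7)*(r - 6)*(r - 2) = r^3 - 15*r^2 + 68*r - 84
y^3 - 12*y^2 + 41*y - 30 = (y - 6)*(y - 5)*(y - 1)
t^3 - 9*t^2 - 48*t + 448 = (t - 8)^2*(t + 7)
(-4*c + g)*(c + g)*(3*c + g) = -12*c^3 - 13*c^2*g + g^3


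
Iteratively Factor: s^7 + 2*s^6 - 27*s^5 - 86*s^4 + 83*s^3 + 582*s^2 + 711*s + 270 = (s + 1)*(s^6 + s^5 - 28*s^4 - 58*s^3 + 141*s^2 + 441*s + 270) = (s + 1)*(s + 2)*(s^5 - s^4 - 26*s^3 - 6*s^2 + 153*s + 135) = (s + 1)^2*(s + 2)*(s^4 - 2*s^3 - 24*s^2 + 18*s + 135) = (s + 1)^2*(s + 2)*(s + 3)*(s^3 - 5*s^2 - 9*s + 45) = (s - 3)*(s + 1)^2*(s + 2)*(s + 3)*(s^2 - 2*s - 15) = (s - 3)*(s + 1)^2*(s + 2)*(s + 3)^2*(s - 5)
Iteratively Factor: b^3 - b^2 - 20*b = (b + 4)*(b^2 - 5*b) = (b - 5)*(b + 4)*(b)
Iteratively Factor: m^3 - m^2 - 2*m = (m)*(m^2 - m - 2) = m*(m - 2)*(m + 1)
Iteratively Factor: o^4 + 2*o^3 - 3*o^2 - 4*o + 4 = (o - 1)*(o^3 + 3*o^2 - 4) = (o - 1)^2*(o^2 + 4*o + 4) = (o - 1)^2*(o + 2)*(o + 2)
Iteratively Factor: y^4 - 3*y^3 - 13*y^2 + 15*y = (y + 3)*(y^3 - 6*y^2 + 5*y) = (y - 1)*(y + 3)*(y^2 - 5*y) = y*(y - 1)*(y + 3)*(y - 5)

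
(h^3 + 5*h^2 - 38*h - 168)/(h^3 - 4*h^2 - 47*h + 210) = (h + 4)/(h - 5)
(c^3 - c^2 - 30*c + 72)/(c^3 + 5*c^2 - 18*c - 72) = (c - 3)/(c + 3)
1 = 1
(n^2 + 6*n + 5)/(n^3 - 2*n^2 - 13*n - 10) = (n + 5)/(n^2 - 3*n - 10)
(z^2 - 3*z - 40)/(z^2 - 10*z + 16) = (z + 5)/(z - 2)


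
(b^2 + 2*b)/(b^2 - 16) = b*(b + 2)/(b^2 - 16)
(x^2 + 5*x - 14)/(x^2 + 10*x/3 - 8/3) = 3*(x^2 + 5*x - 14)/(3*x^2 + 10*x - 8)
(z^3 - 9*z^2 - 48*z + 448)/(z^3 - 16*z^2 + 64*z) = (z + 7)/z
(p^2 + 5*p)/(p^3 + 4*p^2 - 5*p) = 1/(p - 1)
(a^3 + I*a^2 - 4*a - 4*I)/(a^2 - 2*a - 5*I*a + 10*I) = (a^2 + a*(2 + I) + 2*I)/(a - 5*I)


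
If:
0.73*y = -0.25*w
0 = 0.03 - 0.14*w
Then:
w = 0.21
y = -0.07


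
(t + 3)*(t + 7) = t^2 + 10*t + 21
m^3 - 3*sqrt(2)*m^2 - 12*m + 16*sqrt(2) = (m - 4*sqrt(2))*(m - sqrt(2))*(m + 2*sqrt(2))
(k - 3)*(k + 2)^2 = k^3 + k^2 - 8*k - 12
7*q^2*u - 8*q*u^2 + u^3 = u*(-7*q + u)*(-q + u)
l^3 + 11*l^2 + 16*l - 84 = (l - 2)*(l + 6)*(l + 7)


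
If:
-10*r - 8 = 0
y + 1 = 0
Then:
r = -4/5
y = -1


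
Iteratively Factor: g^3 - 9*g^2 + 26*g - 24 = (g - 2)*(g^2 - 7*g + 12) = (g - 3)*(g - 2)*(g - 4)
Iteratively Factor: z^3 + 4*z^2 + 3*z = (z)*(z^2 + 4*z + 3) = z*(z + 1)*(z + 3)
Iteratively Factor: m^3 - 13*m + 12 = (m + 4)*(m^2 - 4*m + 3) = (m - 1)*(m + 4)*(m - 3)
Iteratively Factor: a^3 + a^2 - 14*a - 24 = (a + 2)*(a^2 - a - 12) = (a + 2)*(a + 3)*(a - 4)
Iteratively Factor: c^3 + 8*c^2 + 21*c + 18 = (c + 3)*(c^2 + 5*c + 6) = (c + 3)^2*(c + 2)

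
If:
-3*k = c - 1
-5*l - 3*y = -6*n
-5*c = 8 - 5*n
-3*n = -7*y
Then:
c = 7*y/3 - 8/5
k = 13/15 - 7*y/9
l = 11*y/5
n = 7*y/3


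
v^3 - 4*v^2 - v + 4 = (v - 4)*(v - 1)*(v + 1)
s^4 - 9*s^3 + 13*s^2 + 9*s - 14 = (s - 7)*(s - 2)*(s - 1)*(s + 1)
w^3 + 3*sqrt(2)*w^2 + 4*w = w*(w + sqrt(2))*(w + 2*sqrt(2))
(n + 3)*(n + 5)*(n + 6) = n^3 + 14*n^2 + 63*n + 90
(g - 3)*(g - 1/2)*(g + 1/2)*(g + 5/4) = g^4 - 7*g^3/4 - 4*g^2 + 7*g/16 + 15/16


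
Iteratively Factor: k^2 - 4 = (k - 2)*(k + 2)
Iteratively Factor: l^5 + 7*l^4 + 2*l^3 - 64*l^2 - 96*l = (l + 4)*(l^4 + 3*l^3 - 10*l^2 - 24*l) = (l - 3)*(l + 4)*(l^3 + 6*l^2 + 8*l) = (l - 3)*(l + 2)*(l + 4)*(l^2 + 4*l) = l*(l - 3)*(l + 2)*(l + 4)*(l + 4)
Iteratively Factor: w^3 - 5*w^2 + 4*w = (w - 1)*(w^2 - 4*w) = w*(w - 1)*(w - 4)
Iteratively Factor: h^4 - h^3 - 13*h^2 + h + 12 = (h + 1)*(h^3 - 2*h^2 - 11*h + 12) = (h + 1)*(h + 3)*(h^2 - 5*h + 4) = (h - 4)*(h + 1)*(h + 3)*(h - 1)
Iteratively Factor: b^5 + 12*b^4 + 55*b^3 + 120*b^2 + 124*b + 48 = (b + 2)*(b^4 + 10*b^3 + 35*b^2 + 50*b + 24) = (b + 2)*(b + 3)*(b^3 + 7*b^2 + 14*b + 8) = (b + 1)*(b + 2)*(b + 3)*(b^2 + 6*b + 8) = (b + 1)*(b + 2)*(b + 3)*(b + 4)*(b + 2)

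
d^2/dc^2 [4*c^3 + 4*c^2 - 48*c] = 24*c + 8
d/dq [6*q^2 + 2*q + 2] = 12*q + 2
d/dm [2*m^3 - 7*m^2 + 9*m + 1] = 6*m^2 - 14*m + 9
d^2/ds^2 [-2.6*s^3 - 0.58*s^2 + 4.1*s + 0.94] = -15.6*s - 1.16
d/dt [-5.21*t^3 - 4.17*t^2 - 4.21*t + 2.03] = -15.63*t^2 - 8.34*t - 4.21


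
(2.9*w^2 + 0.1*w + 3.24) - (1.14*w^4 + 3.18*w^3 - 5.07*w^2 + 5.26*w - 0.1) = -1.14*w^4 - 3.18*w^3 + 7.97*w^2 - 5.16*w + 3.34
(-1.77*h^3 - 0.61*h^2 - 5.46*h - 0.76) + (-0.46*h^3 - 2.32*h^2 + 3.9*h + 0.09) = -2.23*h^3 - 2.93*h^2 - 1.56*h - 0.67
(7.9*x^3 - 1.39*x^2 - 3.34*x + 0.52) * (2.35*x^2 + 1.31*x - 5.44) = 18.565*x^5 + 7.0825*x^4 - 52.6459*x^3 + 4.4082*x^2 + 18.8508*x - 2.8288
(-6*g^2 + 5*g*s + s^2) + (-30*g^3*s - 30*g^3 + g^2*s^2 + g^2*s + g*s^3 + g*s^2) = -30*g^3*s - 30*g^3 + g^2*s^2 + g^2*s - 6*g^2 + g*s^3 + g*s^2 + 5*g*s + s^2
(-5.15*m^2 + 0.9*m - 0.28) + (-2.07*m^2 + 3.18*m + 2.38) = -7.22*m^2 + 4.08*m + 2.1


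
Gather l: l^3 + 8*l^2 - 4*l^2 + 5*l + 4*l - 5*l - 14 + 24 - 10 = l^3 + 4*l^2 + 4*l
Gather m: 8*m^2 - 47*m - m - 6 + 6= 8*m^2 - 48*m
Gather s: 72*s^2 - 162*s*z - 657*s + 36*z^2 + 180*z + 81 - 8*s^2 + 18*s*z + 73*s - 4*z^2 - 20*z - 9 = 64*s^2 + s*(-144*z - 584) + 32*z^2 + 160*z + 72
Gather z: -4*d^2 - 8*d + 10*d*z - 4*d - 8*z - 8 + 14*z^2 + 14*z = -4*d^2 - 12*d + 14*z^2 + z*(10*d + 6) - 8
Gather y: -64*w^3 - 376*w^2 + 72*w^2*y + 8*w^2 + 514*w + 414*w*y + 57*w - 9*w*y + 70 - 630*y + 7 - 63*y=-64*w^3 - 368*w^2 + 571*w + y*(72*w^2 + 405*w - 693) + 77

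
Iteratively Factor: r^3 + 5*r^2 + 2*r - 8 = (r - 1)*(r^2 + 6*r + 8) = (r - 1)*(r + 4)*(r + 2)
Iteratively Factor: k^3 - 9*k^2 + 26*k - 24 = (k - 3)*(k^2 - 6*k + 8) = (k - 4)*(k - 3)*(k - 2)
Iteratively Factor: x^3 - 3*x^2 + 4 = (x - 2)*(x^2 - x - 2) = (x - 2)*(x + 1)*(x - 2)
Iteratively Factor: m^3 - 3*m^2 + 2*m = (m - 1)*(m^2 - 2*m) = m*(m - 1)*(m - 2)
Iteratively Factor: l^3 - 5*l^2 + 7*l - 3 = (l - 1)*(l^2 - 4*l + 3) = (l - 3)*(l - 1)*(l - 1)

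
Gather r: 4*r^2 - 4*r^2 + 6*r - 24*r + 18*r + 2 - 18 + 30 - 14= 0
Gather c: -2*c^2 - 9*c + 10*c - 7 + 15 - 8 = -2*c^2 + c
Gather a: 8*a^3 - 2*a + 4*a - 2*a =8*a^3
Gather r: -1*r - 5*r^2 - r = -5*r^2 - 2*r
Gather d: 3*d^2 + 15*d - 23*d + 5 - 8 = 3*d^2 - 8*d - 3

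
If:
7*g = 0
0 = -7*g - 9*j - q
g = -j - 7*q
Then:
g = 0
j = 0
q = 0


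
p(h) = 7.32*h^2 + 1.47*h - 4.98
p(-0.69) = -2.51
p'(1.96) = 30.16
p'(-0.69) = -8.63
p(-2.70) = 44.41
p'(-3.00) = -42.45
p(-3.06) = 59.06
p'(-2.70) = -38.06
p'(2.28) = 34.85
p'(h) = 14.64*h + 1.47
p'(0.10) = 2.93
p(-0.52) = -3.77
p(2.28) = 36.42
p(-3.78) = 94.05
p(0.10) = -4.76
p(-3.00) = 56.49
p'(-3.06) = -43.33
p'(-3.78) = -53.87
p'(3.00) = 45.39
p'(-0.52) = -6.14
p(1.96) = 26.02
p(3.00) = 65.31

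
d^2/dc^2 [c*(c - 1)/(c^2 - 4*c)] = 6/(c^3 - 12*c^2 + 48*c - 64)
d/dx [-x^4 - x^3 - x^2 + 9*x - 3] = -4*x^3 - 3*x^2 - 2*x + 9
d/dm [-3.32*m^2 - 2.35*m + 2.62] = -6.64*m - 2.35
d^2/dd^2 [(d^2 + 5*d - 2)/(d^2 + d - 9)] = 2*(4*d^3 + 21*d^2 + 129*d + 106)/(d^6 + 3*d^5 - 24*d^4 - 53*d^3 + 216*d^2 + 243*d - 729)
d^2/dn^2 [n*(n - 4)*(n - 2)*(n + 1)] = 12*n^2 - 30*n + 4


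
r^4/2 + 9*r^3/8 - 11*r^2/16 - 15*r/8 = r*(r/2 + 1)*(r - 5/4)*(r + 3/2)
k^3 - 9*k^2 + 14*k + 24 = (k - 6)*(k - 4)*(k + 1)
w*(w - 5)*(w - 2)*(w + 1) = w^4 - 6*w^3 + 3*w^2 + 10*w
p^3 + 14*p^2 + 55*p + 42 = (p + 1)*(p + 6)*(p + 7)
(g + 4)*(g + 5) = g^2 + 9*g + 20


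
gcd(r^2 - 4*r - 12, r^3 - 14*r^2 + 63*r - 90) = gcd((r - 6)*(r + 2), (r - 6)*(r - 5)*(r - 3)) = r - 6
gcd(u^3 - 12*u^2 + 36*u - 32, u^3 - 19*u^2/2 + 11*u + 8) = u^2 - 10*u + 16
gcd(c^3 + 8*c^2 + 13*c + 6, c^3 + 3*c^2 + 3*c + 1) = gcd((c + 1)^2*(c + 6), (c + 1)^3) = c^2 + 2*c + 1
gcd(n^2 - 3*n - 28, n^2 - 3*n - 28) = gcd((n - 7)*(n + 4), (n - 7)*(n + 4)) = n^2 - 3*n - 28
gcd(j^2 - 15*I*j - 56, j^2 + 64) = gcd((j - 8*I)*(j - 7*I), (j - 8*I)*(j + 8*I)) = j - 8*I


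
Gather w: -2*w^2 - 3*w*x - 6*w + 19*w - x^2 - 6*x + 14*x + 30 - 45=-2*w^2 + w*(13 - 3*x) - x^2 + 8*x - 15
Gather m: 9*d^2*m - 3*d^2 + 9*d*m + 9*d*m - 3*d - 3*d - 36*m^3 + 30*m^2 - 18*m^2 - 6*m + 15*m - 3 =-3*d^2 - 6*d - 36*m^3 + 12*m^2 + m*(9*d^2 + 18*d + 9) - 3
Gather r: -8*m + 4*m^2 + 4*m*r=4*m^2 + 4*m*r - 8*m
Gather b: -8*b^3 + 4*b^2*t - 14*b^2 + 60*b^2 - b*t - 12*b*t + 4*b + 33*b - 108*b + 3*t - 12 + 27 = -8*b^3 + b^2*(4*t + 46) + b*(-13*t - 71) + 3*t + 15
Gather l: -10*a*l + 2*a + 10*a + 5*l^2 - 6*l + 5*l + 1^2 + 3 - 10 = 12*a + 5*l^2 + l*(-10*a - 1) - 6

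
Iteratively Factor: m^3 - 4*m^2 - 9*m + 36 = (m - 3)*(m^2 - m - 12) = (m - 3)*(m + 3)*(m - 4)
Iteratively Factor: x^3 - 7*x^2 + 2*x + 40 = (x + 2)*(x^2 - 9*x + 20) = (x - 5)*(x + 2)*(x - 4)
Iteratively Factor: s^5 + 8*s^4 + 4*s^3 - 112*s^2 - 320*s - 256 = (s - 4)*(s^4 + 12*s^3 + 52*s^2 + 96*s + 64) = (s - 4)*(s + 4)*(s^3 + 8*s^2 + 20*s + 16) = (s - 4)*(s + 4)^2*(s^2 + 4*s + 4) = (s - 4)*(s + 2)*(s + 4)^2*(s + 2)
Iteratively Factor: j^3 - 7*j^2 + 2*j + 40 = (j - 4)*(j^2 - 3*j - 10) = (j - 4)*(j + 2)*(j - 5)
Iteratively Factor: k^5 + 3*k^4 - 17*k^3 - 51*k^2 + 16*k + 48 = (k - 1)*(k^4 + 4*k^3 - 13*k^2 - 64*k - 48) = (k - 1)*(k + 1)*(k^3 + 3*k^2 - 16*k - 48) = (k - 4)*(k - 1)*(k + 1)*(k^2 + 7*k + 12) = (k - 4)*(k - 1)*(k + 1)*(k + 4)*(k + 3)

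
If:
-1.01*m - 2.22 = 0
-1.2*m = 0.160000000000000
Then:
No Solution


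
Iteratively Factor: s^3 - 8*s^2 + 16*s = (s - 4)*(s^2 - 4*s) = s*(s - 4)*(s - 4)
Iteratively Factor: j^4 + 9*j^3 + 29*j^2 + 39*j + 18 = (j + 3)*(j^3 + 6*j^2 + 11*j + 6) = (j + 1)*(j + 3)*(j^2 + 5*j + 6) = (j + 1)*(j + 2)*(j + 3)*(j + 3)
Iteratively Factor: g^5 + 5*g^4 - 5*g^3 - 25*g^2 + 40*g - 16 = (g - 1)*(g^4 + 6*g^3 + g^2 - 24*g + 16) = (g - 1)*(g + 4)*(g^3 + 2*g^2 - 7*g + 4) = (g - 1)^2*(g + 4)*(g^2 + 3*g - 4) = (g - 1)^3*(g + 4)*(g + 4)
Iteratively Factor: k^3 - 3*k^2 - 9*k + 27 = (k - 3)*(k^2 - 9) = (k - 3)^2*(k + 3)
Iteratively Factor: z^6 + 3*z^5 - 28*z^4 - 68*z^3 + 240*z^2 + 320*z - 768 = (z + 4)*(z^5 - z^4 - 24*z^3 + 28*z^2 + 128*z - 192) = (z + 4)^2*(z^4 - 5*z^3 - 4*z^2 + 44*z - 48) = (z + 3)*(z + 4)^2*(z^3 - 8*z^2 + 20*z - 16) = (z - 2)*(z + 3)*(z + 4)^2*(z^2 - 6*z + 8) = (z - 2)^2*(z + 3)*(z + 4)^2*(z - 4)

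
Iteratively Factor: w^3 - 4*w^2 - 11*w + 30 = (w - 5)*(w^2 + w - 6) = (w - 5)*(w - 2)*(w + 3)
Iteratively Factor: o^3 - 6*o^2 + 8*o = (o - 4)*(o^2 - 2*o) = o*(o - 4)*(o - 2)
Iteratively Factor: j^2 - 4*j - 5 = (j - 5)*(j + 1)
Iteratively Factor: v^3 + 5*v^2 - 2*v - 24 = (v + 3)*(v^2 + 2*v - 8) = (v - 2)*(v + 3)*(v + 4)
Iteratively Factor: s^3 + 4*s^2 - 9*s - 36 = (s + 4)*(s^2 - 9) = (s - 3)*(s + 4)*(s + 3)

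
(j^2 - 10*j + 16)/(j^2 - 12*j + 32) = (j - 2)/(j - 4)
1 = 1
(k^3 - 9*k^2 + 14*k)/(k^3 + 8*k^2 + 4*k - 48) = k*(k - 7)/(k^2 + 10*k + 24)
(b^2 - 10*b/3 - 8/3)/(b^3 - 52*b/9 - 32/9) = 3*(b - 4)/(3*b^2 - 2*b - 16)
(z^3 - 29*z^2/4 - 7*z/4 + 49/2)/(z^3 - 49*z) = (4*z^2 - z - 14)/(4*z*(z + 7))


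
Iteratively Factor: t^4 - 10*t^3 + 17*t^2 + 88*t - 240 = (t - 5)*(t^3 - 5*t^2 - 8*t + 48) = (t - 5)*(t + 3)*(t^2 - 8*t + 16) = (t - 5)*(t - 4)*(t + 3)*(t - 4)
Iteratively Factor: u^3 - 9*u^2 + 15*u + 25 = (u - 5)*(u^2 - 4*u - 5) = (u - 5)*(u + 1)*(u - 5)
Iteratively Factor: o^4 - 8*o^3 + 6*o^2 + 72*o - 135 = (o - 5)*(o^3 - 3*o^2 - 9*o + 27) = (o - 5)*(o - 3)*(o^2 - 9) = (o - 5)*(o - 3)*(o + 3)*(o - 3)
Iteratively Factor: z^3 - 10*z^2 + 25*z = (z - 5)*(z^2 - 5*z) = (z - 5)^2*(z)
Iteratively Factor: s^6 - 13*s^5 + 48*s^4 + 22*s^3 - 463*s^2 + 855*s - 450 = (s - 5)*(s^5 - 8*s^4 + 8*s^3 + 62*s^2 - 153*s + 90) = (s - 5)^2*(s^4 - 3*s^3 - 7*s^2 + 27*s - 18) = (s - 5)^2*(s + 3)*(s^3 - 6*s^2 + 11*s - 6) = (s - 5)^2*(s - 3)*(s + 3)*(s^2 - 3*s + 2) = (s - 5)^2*(s - 3)*(s - 2)*(s + 3)*(s - 1)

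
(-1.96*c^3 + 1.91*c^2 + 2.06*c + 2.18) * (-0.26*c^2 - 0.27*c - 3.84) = 0.5096*c^5 + 0.0326*c^4 + 6.4751*c^3 - 8.4574*c^2 - 8.499*c - 8.3712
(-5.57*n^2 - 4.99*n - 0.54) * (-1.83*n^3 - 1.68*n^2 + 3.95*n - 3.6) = 10.1931*n^5 + 18.4893*n^4 - 12.6301*n^3 + 1.2487*n^2 + 15.831*n + 1.944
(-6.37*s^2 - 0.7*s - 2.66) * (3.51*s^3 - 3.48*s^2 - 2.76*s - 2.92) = -22.3587*s^5 + 19.7106*s^4 + 10.6806*s^3 + 29.7892*s^2 + 9.3856*s + 7.7672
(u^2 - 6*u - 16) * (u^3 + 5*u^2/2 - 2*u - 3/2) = u^5 - 7*u^4/2 - 33*u^3 - 59*u^2/2 + 41*u + 24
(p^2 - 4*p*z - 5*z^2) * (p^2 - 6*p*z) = p^4 - 10*p^3*z + 19*p^2*z^2 + 30*p*z^3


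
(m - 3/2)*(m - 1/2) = m^2 - 2*m + 3/4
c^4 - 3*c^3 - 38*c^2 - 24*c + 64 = (c - 8)*(c - 1)*(c + 2)*(c + 4)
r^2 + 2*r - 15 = (r - 3)*(r + 5)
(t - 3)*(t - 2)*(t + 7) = t^3 + 2*t^2 - 29*t + 42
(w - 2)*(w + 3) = w^2 + w - 6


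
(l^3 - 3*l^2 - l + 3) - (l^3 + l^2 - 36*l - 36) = -4*l^2 + 35*l + 39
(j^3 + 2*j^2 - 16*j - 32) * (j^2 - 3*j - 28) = j^5 - j^4 - 50*j^3 - 40*j^2 + 544*j + 896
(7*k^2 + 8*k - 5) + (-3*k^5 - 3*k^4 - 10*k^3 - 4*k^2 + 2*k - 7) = -3*k^5 - 3*k^4 - 10*k^3 + 3*k^2 + 10*k - 12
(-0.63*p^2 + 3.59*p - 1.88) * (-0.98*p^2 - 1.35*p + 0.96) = 0.6174*p^4 - 2.6677*p^3 - 3.6089*p^2 + 5.9844*p - 1.8048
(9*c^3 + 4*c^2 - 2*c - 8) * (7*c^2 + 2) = 63*c^5 + 28*c^4 + 4*c^3 - 48*c^2 - 4*c - 16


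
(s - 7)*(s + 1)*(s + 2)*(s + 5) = s^4 + s^3 - 39*s^2 - 109*s - 70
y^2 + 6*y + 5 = (y + 1)*(y + 5)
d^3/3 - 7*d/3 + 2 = (d/3 + 1)*(d - 2)*(d - 1)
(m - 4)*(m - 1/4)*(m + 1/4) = m^3 - 4*m^2 - m/16 + 1/4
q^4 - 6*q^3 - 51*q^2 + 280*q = q*(q - 8)*(q - 5)*(q + 7)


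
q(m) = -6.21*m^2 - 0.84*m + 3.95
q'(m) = -12.42*m - 0.84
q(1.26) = -6.97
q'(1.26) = -16.49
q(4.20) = -109.12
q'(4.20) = -53.00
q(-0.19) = 3.89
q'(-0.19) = 1.52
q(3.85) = -91.33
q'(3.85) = -48.66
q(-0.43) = 3.16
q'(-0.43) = 4.50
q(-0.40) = 3.29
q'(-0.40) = 4.13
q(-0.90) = -0.32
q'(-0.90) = 10.34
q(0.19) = 3.57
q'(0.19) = -3.20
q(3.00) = -54.46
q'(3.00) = -38.10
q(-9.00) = -491.50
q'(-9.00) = 110.94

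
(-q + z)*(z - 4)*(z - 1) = -q*z^2 + 5*q*z - 4*q + z^3 - 5*z^2 + 4*z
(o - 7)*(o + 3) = o^2 - 4*o - 21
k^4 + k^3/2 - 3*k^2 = k^2*(k - 3/2)*(k + 2)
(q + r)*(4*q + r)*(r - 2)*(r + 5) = 4*q^2*r^2 + 12*q^2*r - 40*q^2 + 5*q*r^3 + 15*q*r^2 - 50*q*r + r^4 + 3*r^3 - 10*r^2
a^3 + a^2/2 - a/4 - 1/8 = (a - 1/2)*(a + 1/2)^2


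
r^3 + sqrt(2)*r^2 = r^2*(r + sqrt(2))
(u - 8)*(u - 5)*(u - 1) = u^3 - 14*u^2 + 53*u - 40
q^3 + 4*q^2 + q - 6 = (q - 1)*(q + 2)*(q + 3)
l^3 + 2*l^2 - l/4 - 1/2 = (l - 1/2)*(l + 1/2)*(l + 2)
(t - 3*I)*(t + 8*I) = t^2 + 5*I*t + 24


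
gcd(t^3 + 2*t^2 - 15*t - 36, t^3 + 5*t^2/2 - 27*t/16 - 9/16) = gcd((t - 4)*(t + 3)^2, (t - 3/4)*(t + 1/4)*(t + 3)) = t + 3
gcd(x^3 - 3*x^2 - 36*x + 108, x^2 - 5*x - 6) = x - 6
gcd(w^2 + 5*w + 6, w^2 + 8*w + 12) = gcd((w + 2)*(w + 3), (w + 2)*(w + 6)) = w + 2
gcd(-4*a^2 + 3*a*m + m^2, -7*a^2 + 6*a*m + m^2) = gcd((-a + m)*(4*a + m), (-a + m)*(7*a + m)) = a - m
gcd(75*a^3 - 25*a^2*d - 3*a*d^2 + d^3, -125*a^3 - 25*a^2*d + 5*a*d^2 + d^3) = 25*a^2 - d^2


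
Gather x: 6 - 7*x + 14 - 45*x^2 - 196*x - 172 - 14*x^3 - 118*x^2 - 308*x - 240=-14*x^3 - 163*x^2 - 511*x - 392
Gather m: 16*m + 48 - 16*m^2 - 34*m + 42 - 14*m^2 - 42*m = -30*m^2 - 60*m + 90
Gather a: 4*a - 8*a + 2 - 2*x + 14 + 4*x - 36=-4*a + 2*x - 20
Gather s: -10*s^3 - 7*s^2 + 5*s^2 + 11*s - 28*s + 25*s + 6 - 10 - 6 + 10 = -10*s^3 - 2*s^2 + 8*s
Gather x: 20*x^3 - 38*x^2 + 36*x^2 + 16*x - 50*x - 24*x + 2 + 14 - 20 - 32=20*x^3 - 2*x^2 - 58*x - 36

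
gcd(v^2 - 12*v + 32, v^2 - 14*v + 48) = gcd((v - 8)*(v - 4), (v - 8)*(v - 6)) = v - 8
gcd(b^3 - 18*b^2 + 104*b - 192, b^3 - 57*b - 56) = b - 8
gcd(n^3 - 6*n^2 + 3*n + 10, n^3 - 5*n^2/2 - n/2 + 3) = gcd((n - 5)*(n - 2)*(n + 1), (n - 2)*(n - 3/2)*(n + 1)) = n^2 - n - 2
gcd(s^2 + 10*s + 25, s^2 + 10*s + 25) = s^2 + 10*s + 25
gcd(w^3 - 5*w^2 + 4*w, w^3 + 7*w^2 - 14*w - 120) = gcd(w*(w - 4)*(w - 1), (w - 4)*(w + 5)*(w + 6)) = w - 4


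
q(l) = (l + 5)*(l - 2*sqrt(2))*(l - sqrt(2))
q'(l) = (l + 5)*(l - 2*sqrt(2)) + (l + 5)*(l - sqrt(2)) + (l - 2*sqrt(2))*(l - sqrt(2)) = 3*l^2 - 6*sqrt(2)*l + 10*l - 15*sqrt(2) + 4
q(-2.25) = 51.17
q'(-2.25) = -5.43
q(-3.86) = 40.21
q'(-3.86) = 21.64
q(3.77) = 19.45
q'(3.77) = 31.14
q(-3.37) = 48.34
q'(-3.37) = 11.75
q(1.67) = -1.98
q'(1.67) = -6.32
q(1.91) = -3.15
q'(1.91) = -3.38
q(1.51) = -0.82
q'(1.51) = -8.09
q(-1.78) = 47.40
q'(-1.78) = -10.40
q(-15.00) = -2926.40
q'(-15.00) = 635.07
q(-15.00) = -2926.40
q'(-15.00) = 635.07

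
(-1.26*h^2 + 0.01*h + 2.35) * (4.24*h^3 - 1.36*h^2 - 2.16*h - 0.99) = -5.3424*h^5 + 1.756*h^4 + 12.672*h^3 - 1.9702*h^2 - 5.0859*h - 2.3265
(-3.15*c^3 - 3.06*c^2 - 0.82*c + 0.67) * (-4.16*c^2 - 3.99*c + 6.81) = 13.104*c^5 + 25.2981*c^4 - 5.8309*c^3 - 20.354*c^2 - 8.2575*c + 4.5627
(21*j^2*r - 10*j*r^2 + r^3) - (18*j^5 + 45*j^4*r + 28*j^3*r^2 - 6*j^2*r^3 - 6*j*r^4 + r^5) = -18*j^5 - 45*j^4*r - 28*j^3*r^2 + 6*j^2*r^3 + 21*j^2*r + 6*j*r^4 - 10*j*r^2 - r^5 + r^3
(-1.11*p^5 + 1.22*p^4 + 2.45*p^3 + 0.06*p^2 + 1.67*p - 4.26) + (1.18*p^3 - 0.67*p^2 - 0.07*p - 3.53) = -1.11*p^5 + 1.22*p^4 + 3.63*p^3 - 0.61*p^2 + 1.6*p - 7.79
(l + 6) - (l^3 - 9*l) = -l^3 + 10*l + 6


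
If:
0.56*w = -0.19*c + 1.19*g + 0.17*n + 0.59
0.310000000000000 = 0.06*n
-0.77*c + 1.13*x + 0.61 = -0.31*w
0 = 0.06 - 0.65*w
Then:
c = 1.46753246753247*x + 0.829370629370629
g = 0.234311906580814*x - 1.05803412274001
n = 5.17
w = 0.09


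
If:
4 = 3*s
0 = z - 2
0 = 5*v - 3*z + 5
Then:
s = 4/3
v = 1/5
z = 2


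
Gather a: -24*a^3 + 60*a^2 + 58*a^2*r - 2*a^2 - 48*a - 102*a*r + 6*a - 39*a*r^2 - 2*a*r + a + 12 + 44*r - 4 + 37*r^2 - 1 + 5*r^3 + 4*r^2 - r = -24*a^3 + a^2*(58*r + 58) + a*(-39*r^2 - 104*r - 41) + 5*r^3 + 41*r^2 + 43*r + 7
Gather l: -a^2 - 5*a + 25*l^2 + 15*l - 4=-a^2 - 5*a + 25*l^2 + 15*l - 4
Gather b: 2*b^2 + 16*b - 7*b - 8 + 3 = 2*b^2 + 9*b - 5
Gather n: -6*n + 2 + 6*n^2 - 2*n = 6*n^2 - 8*n + 2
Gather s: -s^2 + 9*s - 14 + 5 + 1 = -s^2 + 9*s - 8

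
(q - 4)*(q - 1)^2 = q^3 - 6*q^2 + 9*q - 4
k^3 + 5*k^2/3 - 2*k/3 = k*(k - 1/3)*(k + 2)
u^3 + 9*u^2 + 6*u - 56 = (u - 2)*(u + 4)*(u + 7)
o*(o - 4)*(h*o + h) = h*o^3 - 3*h*o^2 - 4*h*o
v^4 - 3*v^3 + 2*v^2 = v^2*(v - 2)*(v - 1)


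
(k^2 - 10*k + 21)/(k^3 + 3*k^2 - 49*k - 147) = (k - 3)/(k^2 + 10*k + 21)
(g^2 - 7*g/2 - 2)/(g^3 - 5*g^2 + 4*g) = (g + 1/2)/(g*(g - 1))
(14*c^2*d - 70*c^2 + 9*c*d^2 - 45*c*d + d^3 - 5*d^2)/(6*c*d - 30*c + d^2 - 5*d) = (14*c^2 + 9*c*d + d^2)/(6*c + d)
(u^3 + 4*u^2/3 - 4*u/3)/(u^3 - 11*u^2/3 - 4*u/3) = (-3*u^2 - 4*u + 4)/(-3*u^2 + 11*u + 4)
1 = 1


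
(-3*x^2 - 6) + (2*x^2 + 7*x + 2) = -x^2 + 7*x - 4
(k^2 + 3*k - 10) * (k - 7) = k^3 - 4*k^2 - 31*k + 70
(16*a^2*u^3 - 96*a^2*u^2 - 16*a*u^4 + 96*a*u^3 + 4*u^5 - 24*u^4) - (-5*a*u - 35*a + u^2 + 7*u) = 16*a^2*u^3 - 96*a^2*u^2 - 16*a*u^4 + 96*a*u^3 + 5*a*u + 35*a + 4*u^5 - 24*u^4 - u^2 - 7*u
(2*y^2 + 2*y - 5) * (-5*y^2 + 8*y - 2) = -10*y^4 + 6*y^3 + 37*y^2 - 44*y + 10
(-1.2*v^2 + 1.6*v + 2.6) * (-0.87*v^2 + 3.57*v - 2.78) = 1.044*v^4 - 5.676*v^3 + 6.786*v^2 + 4.834*v - 7.228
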